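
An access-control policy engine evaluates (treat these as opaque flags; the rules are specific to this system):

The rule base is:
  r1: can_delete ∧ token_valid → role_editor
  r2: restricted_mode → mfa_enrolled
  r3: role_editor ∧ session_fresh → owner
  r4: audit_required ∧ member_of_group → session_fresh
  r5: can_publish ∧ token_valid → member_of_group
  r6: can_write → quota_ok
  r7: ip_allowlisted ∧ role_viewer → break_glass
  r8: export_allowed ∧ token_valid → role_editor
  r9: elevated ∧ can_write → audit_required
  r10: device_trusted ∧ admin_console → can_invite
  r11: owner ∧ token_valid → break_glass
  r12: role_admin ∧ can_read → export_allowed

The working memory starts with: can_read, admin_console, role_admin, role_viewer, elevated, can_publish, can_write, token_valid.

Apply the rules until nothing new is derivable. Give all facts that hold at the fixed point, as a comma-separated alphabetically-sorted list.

Round 1: r5 [can_publish ∧ token_valid → member_of_group]; r6 [can_write → quota_ok]; r9 [elevated ∧ can_write → audit_required]; r12 [role_admin ∧ can_read → export_allowed]. Adds member_of_group, quota_ok, audit_required, export_allowed.
Round 2: r4 [audit_required ∧ member_of_group → session_fresh]; r8 [export_allowed ∧ token_valid → role_editor]. Adds session_fresh, role_editor.
Round 3: r3 [role_editor ∧ session_fresh → owner]. Adds owner.
Round 4: r11 [owner ∧ token_valid → break_glass]. Adds break_glass.

admin_console, audit_required, break_glass, can_publish, can_read, can_write, elevated, export_allowed, member_of_group, owner, quota_ok, role_admin, role_editor, role_viewer, session_fresh, token_valid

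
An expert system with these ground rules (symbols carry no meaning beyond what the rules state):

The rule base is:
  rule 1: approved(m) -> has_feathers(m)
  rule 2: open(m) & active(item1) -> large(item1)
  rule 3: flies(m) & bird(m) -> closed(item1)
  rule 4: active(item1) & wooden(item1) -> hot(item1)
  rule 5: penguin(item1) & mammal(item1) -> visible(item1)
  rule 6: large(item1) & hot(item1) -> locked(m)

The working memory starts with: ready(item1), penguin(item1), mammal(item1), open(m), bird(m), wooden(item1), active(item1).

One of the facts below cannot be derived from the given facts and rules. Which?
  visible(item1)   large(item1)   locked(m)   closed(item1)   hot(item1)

closed(item1)

Round 1 fires rule 2, rule 4, rule 5, giving large(item1), hot(item1), visible(item1).
Round 2 fires rule 6, giving locked(m).
Derived: visible(item1) (round 1), hot(item1) (round 1), locked(m) (round 2), large(item1) (round 1). closed(item1) never appears in any round.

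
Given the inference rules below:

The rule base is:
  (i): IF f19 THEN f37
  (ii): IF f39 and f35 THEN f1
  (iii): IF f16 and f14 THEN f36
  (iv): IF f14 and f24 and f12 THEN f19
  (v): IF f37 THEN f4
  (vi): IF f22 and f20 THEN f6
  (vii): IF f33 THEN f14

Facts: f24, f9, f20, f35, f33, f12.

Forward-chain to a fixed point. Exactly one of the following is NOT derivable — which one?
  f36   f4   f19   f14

f36

[1] (vii) [IF f33 THEN f14]. ⇒ new: f14.
[2] (iv) [IF f14 and f24 and f12 THEN f19]. ⇒ new: f19.
[3] (i) [IF f19 THEN f37]. ⇒ new: f37.
[4] (v) [IF f37 THEN f4]. ⇒ new: f4.
Derived: f4 (round 4), f14 (round 1), f19 (round 2). f36 never appears in any round.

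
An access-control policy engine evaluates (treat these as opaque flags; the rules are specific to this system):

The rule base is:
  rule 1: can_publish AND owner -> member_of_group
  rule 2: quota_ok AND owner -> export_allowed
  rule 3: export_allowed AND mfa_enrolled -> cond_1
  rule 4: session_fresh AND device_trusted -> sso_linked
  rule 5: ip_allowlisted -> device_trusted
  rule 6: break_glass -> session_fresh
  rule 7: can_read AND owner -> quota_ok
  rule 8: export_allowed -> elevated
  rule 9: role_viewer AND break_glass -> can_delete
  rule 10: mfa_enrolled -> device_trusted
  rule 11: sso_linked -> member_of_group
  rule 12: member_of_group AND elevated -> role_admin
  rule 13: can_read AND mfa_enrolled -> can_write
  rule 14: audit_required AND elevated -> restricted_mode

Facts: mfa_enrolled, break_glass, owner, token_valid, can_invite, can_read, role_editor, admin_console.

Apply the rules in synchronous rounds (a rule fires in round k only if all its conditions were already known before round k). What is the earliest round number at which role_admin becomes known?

4

Round 1 — rule 6, rule 7, rule 10, rule 13, derive session_fresh, quota_ok, device_trusted, can_write.
Round 2 — rule 2, rule 4, derive export_allowed, sso_linked.
Round 3 — rule 3, rule 8, rule 11, derive cond_1, elevated, member_of_group.
Round 4 — rule 12, derive role_admin.
role_admin first appears in round 4.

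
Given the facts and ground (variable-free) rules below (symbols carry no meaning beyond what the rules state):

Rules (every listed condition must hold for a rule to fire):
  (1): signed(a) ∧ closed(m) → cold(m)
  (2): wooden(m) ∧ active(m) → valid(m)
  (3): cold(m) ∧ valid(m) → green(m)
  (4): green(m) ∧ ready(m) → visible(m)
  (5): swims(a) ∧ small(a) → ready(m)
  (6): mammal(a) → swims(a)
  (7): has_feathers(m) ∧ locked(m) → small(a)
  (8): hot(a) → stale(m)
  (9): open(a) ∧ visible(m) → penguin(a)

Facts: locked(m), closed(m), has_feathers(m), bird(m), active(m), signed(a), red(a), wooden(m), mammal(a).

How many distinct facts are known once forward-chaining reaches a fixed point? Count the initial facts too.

Round 1 — (1), (2), (6), (7), derive cold(m), valid(m), swims(a), small(a).
Round 2 — (3), (5), derive green(m), ready(m).
Round 3 — (4), derive visible(m).
Closure: {active(m), bird(m), closed(m), cold(m), green(m), has_feathers(m), locked(m), mammal(a), ready(m), red(a), signed(a), small(a), swims(a), valid(m), visible(m), wooden(m)} — 16 facts.

16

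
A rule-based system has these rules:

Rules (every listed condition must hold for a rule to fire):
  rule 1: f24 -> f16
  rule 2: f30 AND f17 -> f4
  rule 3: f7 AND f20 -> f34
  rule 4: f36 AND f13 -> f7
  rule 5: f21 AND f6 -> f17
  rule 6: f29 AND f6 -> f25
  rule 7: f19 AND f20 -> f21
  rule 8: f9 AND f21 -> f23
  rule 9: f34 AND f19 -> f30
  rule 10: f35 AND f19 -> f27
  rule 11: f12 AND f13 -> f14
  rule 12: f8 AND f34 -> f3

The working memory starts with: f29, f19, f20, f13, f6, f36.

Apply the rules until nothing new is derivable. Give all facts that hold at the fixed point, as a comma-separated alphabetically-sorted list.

f13, f17, f19, f20, f21, f25, f29, f30, f34, f36, f4, f6, f7

Round 1: rule 4 [f36 AND f13 -> f7]; rule 6 [f29 AND f6 -> f25]; rule 7 [f19 AND f20 -> f21]. New: f7, f25, f21.
Round 2: rule 3 [f7 AND f20 -> f34]; rule 5 [f21 AND f6 -> f17]. New: f34, f17.
Round 3: rule 9 [f34 AND f19 -> f30]. New: f30.
Round 4: rule 2 [f30 AND f17 -> f4]. New: f4.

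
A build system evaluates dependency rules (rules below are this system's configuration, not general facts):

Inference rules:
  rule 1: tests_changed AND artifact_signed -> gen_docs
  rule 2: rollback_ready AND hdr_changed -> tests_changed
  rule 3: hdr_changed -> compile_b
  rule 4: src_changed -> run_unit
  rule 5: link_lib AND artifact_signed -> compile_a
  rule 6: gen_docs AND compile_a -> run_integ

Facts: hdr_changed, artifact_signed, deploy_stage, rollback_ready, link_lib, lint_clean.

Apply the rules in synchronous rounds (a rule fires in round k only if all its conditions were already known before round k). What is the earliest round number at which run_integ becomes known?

3

[1] rule 2 [rollback_ready AND hdr_changed -> tests_changed]; rule 3 [hdr_changed -> compile_b]; rule 5 [link_lib AND artifact_signed -> compile_a]. ⇒ new: tests_changed, compile_b, compile_a.
[2] rule 1 [tests_changed AND artifact_signed -> gen_docs]. ⇒ new: gen_docs.
[3] rule 6 [gen_docs AND compile_a -> run_integ]. ⇒ new: run_integ.
run_integ first appears in round 3.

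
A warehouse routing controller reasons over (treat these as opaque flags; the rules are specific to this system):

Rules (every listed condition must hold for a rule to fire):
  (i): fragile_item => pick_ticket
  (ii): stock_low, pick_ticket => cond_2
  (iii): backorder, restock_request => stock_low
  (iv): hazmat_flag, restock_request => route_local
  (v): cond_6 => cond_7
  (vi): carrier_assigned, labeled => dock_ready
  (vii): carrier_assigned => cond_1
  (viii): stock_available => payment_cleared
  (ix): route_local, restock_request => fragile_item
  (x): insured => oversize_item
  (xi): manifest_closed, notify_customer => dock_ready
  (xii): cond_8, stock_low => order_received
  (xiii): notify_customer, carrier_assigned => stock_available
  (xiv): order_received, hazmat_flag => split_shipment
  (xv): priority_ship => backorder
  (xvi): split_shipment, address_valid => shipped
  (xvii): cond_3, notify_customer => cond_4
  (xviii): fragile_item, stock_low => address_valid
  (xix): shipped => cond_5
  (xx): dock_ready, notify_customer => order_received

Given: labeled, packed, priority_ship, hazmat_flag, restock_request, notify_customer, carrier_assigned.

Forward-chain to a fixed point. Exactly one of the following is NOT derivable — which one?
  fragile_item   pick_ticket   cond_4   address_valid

Round 1: (iv) [hazmat_flag, restock_request => route_local]; (vi) [carrier_assigned, labeled => dock_ready]; (vii) [carrier_assigned => cond_1]; (xiii) [notify_customer, carrier_assigned => stock_available]; (xv) [priority_ship => backorder]. Adds route_local, dock_ready, cond_1, stock_available, backorder.
Round 2: (iii) [backorder, restock_request => stock_low]; (viii) [stock_available => payment_cleared]; (ix) [route_local, restock_request => fragile_item]; (xx) [dock_ready, notify_customer => order_received]. Adds stock_low, payment_cleared, fragile_item, order_received.
Round 3: (i) [fragile_item => pick_ticket]; (xiv) [order_received, hazmat_flag => split_shipment]; (xviii) [fragile_item, stock_low => address_valid]. Adds pick_ticket, split_shipment, address_valid.
Round 4: (ii) [stock_low, pick_ticket => cond_2]; (xvi) [split_shipment, address_valid => shipped]. Adds cond_2, shipped.
Round 5: (xix) [shipped => cond_5]. Adds cond_5.
Derived: pick_ticket (round 3), address_valid (round 3), fragile_item (round 2). cond_4 never appears in any round.

cond_4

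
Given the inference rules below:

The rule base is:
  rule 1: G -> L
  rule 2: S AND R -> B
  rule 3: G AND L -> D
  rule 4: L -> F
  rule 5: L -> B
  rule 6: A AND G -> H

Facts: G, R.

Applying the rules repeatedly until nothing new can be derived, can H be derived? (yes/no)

[1] rule 1 [G -> L]. ⇒ new: L.
[2] rule 3 [G AND L -> D]; rule 4 [L -> F]; rule 5 [L -> B]. ⇒ new: D, F, B.
Fixed point reached. H is concluded only by rule 6; rule 6 needs A (never derived).

no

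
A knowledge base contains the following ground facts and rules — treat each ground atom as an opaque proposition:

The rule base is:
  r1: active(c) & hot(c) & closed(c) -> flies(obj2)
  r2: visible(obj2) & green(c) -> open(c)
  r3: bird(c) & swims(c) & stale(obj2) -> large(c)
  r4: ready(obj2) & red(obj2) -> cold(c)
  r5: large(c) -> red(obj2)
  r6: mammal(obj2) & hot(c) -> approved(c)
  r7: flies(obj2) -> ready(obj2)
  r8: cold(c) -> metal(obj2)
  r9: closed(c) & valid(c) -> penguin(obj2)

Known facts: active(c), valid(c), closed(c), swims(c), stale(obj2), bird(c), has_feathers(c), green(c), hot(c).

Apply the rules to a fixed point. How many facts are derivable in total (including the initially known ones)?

16

Round 1 fires r1, r3, r9, giving flies(obj2), large(c), penguin(obj2).
Round 2 fires r5, r7, giving red(obj2), ready(obj2).
Round 3 fires r4, giving cold(c).
Round 4 fires r8, giving metal(obj2).
Closure: {active(c), bird(c), closed(c), cold(c), flies(obj2), green(c), has_feathers(c), hot(c), large(c), metal(obj2), penguin(obj2), ready(obj2), red(obj2), stale(obj2), swims(c), valid(c)} — 16 facts.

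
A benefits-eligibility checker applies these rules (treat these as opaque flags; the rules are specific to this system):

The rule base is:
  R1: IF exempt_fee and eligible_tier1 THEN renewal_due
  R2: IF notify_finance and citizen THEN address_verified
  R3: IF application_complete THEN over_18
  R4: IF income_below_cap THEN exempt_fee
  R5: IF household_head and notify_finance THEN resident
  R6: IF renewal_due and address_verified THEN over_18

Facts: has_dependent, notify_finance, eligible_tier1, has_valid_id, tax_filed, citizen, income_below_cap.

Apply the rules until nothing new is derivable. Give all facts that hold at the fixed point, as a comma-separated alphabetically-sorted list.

Round 1 — R2, R4, derive address_verified, exempt_fee.
Round 2 — R1, derive renewal_due.
Round 3 — R6, derive over_18.

address_verified, citizen, eligible_tier1, exempt_fee, has_dependent, has_valid_id, income_below_cap, notify_finance, over_18, renewal_due, tax_filed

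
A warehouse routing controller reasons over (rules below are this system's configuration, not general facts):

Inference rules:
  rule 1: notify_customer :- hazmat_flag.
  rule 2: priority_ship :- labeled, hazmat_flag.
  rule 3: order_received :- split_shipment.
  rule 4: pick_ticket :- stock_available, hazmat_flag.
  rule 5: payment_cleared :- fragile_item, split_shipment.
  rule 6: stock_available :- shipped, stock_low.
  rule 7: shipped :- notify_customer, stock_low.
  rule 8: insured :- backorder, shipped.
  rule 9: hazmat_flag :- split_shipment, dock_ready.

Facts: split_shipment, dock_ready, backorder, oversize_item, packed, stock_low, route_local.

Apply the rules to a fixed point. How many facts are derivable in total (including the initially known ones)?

14

[1] rule 3 [order_received :- split_shipment.]; rule 9 [hazmat_flag :- split_shipment, dock_ready.]. ⇒ new: order_received, hazmat_flag.
[2] rule 1 [notify_customer :- hazmat_flag.]. ⇒ new: notify_customer.
[3] rule 7 [shipped :- notify_customer, stock_low.]. ⇒ new: shipped.
[4] rule 6 [stock_available :- shipped, stock_low.]; rule 8 [insured :- backorder, shipped.]. ⇒ new: stock_available, insured.
[5] rule 4 [pick_ticket :- stock_available, hazmat_flag.]. ⇒ new: pick_ticket.
Closure: {backorder, dock_ready, hazmat_flag, insured, notify_customer, order_received, oversize_item, packed, pick_ticket, route_local, shipped, split_shipment, stock_available, stock_low} — 14 facts.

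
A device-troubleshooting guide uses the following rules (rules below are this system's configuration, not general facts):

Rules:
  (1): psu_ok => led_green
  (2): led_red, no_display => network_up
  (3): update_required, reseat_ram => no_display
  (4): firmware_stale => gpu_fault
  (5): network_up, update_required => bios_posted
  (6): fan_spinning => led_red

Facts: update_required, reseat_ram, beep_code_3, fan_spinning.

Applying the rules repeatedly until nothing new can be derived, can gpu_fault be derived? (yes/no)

no

Round 1: (3) [update_required, reseat_ram => no_display]; (6) [fan_spinning => led_red]. Adds no_display, led_red.
Round 2: (2) [led_red, no_display => network_up]. Adds network_up.
Round 3: (5) [network_up, update_required => bios_posted]. Adds bios_posted.
Fixed point reached. gpu_fault is concluded only by (4); (4) needs firmware_stale (never derived).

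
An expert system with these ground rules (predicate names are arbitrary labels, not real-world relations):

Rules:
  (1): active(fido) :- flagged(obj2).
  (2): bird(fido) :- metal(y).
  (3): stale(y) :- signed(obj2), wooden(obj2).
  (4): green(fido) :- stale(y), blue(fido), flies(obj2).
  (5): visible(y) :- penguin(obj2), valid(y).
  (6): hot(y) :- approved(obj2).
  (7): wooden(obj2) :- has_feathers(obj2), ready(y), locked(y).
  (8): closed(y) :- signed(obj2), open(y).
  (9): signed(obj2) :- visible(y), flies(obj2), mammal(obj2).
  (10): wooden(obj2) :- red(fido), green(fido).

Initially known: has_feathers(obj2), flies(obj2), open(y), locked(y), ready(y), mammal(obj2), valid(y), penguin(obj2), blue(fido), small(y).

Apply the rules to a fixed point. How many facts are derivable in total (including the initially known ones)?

Round 1 — (5), (7), derive visible(y), wooden(obj2).
Round 2 — (9), derive signed(obj2).
Round 3 — (3), (8), derive stale(y), closed(y).
Round 4 — (4), derive green(fido).
Closure: {blue(fido), closed(y), flies(obj2), green(fido), has_feathers(obj2), locked(y), mammal(obj2), open(y), penguin(obj2), ready(y), signed(obj2), small(y), stale(y), valid(y), visible(y), wooden(obj2)} — 16 facts.

16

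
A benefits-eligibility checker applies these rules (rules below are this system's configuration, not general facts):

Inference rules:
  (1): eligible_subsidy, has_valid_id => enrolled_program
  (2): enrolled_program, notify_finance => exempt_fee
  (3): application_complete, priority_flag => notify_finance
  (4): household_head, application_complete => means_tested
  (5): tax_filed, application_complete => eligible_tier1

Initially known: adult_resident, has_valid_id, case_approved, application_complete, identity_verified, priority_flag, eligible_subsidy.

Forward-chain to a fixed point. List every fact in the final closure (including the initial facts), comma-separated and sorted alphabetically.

adult_resident, application_complete, case_approved, eligible_subsidy, enrolled_program, exempt_fee, has_valid_id, identity_verified, notify_finance, priority_flag

Round 1: (1) [eligible_subsidy, has_valid_id => enrolled_program]; (3) [application_complete, priority_flag => notify_finance]. New: enrolled_program, notify_finance.
Round 2: (2) [enrolled_program, notify_finance => exempt_fee]. New: exempt_fee.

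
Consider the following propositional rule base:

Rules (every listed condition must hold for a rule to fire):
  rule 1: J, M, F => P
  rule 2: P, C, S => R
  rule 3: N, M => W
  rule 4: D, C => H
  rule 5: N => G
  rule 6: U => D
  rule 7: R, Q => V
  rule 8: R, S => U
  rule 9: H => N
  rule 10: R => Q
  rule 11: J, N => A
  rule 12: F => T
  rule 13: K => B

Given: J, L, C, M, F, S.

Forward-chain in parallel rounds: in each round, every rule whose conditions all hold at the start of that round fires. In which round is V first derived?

4

Round 1 — rule 1, rule 12, derive P, T.
Round 2 — rule 2, derive R.
Round 3 — rule 8, rule 10, derive U, Q.
Round 4 — rule 6, rule 7, derive D, V.
V first appears in round 4.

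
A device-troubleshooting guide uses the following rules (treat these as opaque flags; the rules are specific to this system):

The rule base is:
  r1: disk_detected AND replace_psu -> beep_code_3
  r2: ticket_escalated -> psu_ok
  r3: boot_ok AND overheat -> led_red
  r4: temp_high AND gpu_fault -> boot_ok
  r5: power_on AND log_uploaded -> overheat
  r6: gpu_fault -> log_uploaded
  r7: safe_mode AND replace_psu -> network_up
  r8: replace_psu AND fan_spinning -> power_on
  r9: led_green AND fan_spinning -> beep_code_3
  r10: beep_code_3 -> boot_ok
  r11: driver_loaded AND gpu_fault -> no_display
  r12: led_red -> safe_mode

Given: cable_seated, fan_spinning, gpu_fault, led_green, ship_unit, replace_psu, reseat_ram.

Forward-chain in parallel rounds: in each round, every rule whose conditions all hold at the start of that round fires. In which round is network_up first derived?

Round 1 fires r6, r8, r9, giving log_uploaded, power_on, beep_code_3.
Round 2 fires r5, r10, giving overheat, boot_ok.
Round 3 fires r3, giving led_red.
Round 4 fires r12, giving safe_mode.
Round 5 fires r7, giving network_up.
network_up first appears in round 5.

5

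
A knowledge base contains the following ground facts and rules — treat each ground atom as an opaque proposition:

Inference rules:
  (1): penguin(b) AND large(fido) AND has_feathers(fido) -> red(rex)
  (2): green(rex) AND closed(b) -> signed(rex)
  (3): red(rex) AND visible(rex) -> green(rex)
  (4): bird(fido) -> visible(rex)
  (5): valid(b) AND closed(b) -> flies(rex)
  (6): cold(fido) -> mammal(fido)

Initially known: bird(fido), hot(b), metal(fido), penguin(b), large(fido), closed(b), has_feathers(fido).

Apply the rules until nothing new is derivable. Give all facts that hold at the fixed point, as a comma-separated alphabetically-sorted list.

bird(fido), closed(b), green(rex), has_feathers(fido), hot(b), large(fido), metal(fido), penguin(b), red(rex), signed(rex), visible(rex)

[1] (1) [penguin(b) AND large(fido) AND has_feathers(fido) -> red(rex)]; (4) [bird(fido) -> visible(rex)]. ⇒ new: red(rex), visible(rex).
[2] (3) [red(rex) AND visible(rex) -> green(rex)]. ⇒ new: green(rex).
[3] (2) [green(rex) AND closed(b) -> signed(rex)]. ⇒ new: signed(rex).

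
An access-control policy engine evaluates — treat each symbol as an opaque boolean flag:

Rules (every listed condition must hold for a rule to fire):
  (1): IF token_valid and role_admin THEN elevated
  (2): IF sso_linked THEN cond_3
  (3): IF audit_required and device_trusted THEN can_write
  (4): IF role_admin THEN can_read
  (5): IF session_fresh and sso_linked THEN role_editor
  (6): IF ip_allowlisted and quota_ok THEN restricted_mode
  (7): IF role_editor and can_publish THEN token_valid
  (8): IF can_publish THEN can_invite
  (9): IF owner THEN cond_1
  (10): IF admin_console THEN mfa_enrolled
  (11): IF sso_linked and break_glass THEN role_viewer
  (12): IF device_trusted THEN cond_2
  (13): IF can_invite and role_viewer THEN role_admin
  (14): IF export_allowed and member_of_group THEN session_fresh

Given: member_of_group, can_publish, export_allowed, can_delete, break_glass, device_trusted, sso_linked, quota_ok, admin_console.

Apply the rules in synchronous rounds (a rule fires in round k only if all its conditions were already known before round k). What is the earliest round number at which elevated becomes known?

Round 1 fires (2), (8), (10), (11), (12), (14), giving cond_3, can_invite, mfa_enrolled, role_viewer, cond_2, session_fresh.
Round 2 fires (5), (13), giving role_editor, role_admin.
Round 3 fires (4), (7), giving can_read, token_valid.
Round 4 fires (1), giving elevated.
elevated first appears in round 4.

4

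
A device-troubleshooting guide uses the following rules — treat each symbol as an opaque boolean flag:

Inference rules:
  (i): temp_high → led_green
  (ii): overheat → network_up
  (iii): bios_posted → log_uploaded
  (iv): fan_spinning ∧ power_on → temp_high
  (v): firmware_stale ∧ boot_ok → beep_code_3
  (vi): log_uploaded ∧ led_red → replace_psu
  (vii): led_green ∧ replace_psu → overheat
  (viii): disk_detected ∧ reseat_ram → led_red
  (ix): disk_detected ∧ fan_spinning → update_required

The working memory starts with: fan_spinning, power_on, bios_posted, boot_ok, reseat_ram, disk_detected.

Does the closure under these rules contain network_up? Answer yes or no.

[1] (iii) [bios_posted → log_uploaded]; (iv) [fan_spinning ∧ power_on → temp_high]; (viii) [disk_detected ∧ reseat_ram → led_red]; (ix) [disk_detected ∧ fan_spinning → update_required]. ⇒ new: log_uploaded, temp_high, led_red, update_required.
[2] (i) [temp_high → led_green]; (vi) [log_uploaded ∧ led_red → replace_psu]. ⇒ new: led_green, replace_psu.
[3] (vii) [led_green ∧ replace_psu → overheat]. ⇒ new: overheat.
[4] (ii) [overheat → network_up]. ⇒ new: network_up.
network_up appears in round 4, so it is derivable.

yes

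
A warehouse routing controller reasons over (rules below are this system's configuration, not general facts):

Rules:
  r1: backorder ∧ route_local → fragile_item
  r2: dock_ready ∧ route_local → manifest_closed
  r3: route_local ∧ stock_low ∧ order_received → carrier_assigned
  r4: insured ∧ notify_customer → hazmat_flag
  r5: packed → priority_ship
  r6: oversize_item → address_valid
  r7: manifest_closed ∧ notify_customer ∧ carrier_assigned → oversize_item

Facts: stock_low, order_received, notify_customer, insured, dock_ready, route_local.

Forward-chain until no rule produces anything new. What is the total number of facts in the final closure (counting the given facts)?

11

Round 1: r2 [dock_ready ∧ route_local → manifest_closed]; r3 [route_local ∧ stock_low ∧ order_received → carrier_assigned]; r4 [insured ∧ notify_customer → hazmat_flag]. New: manifest_closed, carrier_assigned, hazmat_flag.
Round 2: r7 [manifest_closed ∧ notify_customer ∧ carrier_assigned → oversize_item]. New: oversize_item.
Round 3: r6 [oversize_item → address_valid]. New: address_valid.
Closure: {address_valid, carrier_assigned, dock_ready, hazmat_flag, insured, manifest_closed, notify_customer, order_received, oversize_item, route_local, stock_low} — 11 facts.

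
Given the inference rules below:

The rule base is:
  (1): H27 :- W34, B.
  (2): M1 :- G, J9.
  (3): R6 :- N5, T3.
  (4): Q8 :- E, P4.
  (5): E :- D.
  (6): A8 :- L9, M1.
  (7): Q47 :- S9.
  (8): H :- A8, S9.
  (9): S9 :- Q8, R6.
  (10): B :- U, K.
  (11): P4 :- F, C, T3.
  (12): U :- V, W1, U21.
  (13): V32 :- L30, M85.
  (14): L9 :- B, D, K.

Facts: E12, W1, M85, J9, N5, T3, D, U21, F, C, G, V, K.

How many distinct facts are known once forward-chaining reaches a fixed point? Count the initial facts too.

25

Round 1 — (2), (3), (5), (11), (12), derive M1, R6, E, P4, U.
Round 2 — (4), (10), derive Q8, B.
Round 3 — (9), (14), derive S9, L9.
Round 4 — (6), (7), derive A8, Q47.
Round 5 — (8), derive H.
Closure: {A8, B, C, D, E, E12, F, G, H, J9, K, L9, M1, M85, N5, P4, Q47, Q8, R6, S9, T3, U, U21, V, W1} — 25 facts.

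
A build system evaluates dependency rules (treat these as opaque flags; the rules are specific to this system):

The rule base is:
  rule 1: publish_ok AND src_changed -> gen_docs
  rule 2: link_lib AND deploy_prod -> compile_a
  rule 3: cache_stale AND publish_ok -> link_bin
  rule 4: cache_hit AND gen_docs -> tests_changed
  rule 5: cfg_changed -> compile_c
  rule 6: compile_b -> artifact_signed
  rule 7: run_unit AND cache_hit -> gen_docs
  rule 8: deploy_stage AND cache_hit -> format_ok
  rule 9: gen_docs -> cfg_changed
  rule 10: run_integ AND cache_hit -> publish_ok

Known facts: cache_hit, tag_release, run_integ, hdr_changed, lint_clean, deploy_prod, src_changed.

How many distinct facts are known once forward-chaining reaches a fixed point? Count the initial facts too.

Round 1 — rule 10, derive publish_ok.
Round 2 — rule 1, derive gen_docs.
Round 3 — rule 4, rule 9, derive tests_changed, cfg_changed.
Round 4 — rule 5, derive compile_c.
Closure: {cache_hit, cfg_changed, compile_c, deploy_prod, gen_docs, hdr_changed, lint_clean, publish_ok, run_integ, src_changed, tag_release, tests_changed} — 12 facts.

12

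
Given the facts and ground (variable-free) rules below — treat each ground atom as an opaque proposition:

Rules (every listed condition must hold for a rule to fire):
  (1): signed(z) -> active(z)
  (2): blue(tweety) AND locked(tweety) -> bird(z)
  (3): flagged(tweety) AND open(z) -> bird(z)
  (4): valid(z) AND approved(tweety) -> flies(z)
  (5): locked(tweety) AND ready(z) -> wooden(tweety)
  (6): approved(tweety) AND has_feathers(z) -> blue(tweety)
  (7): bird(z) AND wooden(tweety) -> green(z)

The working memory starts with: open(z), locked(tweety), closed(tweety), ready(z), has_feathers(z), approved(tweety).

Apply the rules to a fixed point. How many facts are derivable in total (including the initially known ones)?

Round 1 — (5), (6), derive wooden(tweety), blue(tweety).
Round 2 — (2), derive bird(z).
Round 3 — (7), derive green(z).
Closure: {approved(tweety), bird(z), blue(tweety), closed(tweety), green(z), has_feathers(z), locked(tweety), open(z), ready(z), wooden(tweety)} — 10 facts.

10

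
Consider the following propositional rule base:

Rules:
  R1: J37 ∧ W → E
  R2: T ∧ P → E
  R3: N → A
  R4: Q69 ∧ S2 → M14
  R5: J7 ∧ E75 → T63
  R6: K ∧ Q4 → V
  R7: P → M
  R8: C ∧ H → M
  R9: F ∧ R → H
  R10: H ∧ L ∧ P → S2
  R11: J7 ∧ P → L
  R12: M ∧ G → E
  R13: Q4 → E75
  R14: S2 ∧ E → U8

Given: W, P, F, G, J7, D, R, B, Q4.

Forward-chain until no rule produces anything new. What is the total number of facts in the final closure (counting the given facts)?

Round 1: R7 [P → M]; R9 [F ∧ R → H]; R11 [J7 ∧ P → L]; R13 [Q4 → E75]. Adds M, H, L, E75.
Round 2: R5 [J7 ∧ E75 → T63]; R10 [H ∧ L ∧ P → S2]; R12 [M ∧ G → E]. Adds T63, S2, E.
Round 3: R14 [S2 ∧ E → U8]. Adds U8.
Closure: {B, D, E, E75, F, G, H, J7, L, M, P, Q4, R, S2, T63, U8, W} — 17 facts.

17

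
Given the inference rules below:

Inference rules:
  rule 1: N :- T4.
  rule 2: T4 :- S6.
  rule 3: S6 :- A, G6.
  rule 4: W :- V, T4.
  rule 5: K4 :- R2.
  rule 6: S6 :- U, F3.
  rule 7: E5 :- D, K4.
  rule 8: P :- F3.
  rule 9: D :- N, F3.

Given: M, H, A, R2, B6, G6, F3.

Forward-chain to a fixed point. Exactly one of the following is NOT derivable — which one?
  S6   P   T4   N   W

Round 1: rule 3 [S6 :- A, G6.]; rule 5 [K4 :- R2.]; rule 8 [P :- F3.]. Adds S6, K4, P.
Round 2: rule 2 [T4 :- S6.]. Adds T4.
Round 3: rule 1 [N :- T4.]. Adds N.
Round 4: rule 9 [D :- N, F3.]. Adds D.
Round 5: rule 7 [E5 :- D, K4.]. Adds E5.
Derived: N (round 3), P (round 1), T4 (round 2), S6 (round 1). W never appears in any round.

W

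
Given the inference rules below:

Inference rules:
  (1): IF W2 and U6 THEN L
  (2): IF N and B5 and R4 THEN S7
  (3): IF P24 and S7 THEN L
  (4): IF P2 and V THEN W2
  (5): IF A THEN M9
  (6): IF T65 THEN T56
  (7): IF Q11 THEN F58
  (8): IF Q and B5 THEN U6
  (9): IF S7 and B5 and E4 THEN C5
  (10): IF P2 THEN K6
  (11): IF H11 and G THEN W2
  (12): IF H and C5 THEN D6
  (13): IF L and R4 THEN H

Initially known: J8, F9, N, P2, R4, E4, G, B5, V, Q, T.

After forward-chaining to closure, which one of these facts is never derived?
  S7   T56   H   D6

T56

Round 1: (2) [IF N and B5 and R4 THEN S7]; (4) [IF P2 and V THEN W2]; (8) [IF Q and B5 THEN U6]; (10) [IF P2 THEN K6]. New: S7, W2, U6, K6.
Round 2: (1) [IF W2 and U6 THEN L]; (9) [IF S7 and B5 and E4 THEN C5]. New: L, C5.
Round 3: (13) [IF L and R4 THEN H]. New: H.
Round 4: (12) [IF H and C5 THEN D6]. New: D6.
Derived: S7 (round 1), H (round 3), D6 (round 4). T56 never appears in any round.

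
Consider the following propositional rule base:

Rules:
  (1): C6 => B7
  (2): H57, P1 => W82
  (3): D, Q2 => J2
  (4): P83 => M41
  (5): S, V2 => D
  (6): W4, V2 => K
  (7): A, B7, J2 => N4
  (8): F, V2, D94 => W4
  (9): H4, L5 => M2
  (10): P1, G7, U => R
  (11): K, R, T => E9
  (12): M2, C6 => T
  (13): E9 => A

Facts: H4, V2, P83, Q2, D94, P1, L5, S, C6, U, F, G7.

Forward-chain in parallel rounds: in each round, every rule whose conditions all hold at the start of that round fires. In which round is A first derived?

4

[1] (1) [C6 => B7]; (4) [P83 => M41]; (5) [S, V2 => D]; (8) [F, V2, D94 => W4]; (9) [H4, L5 => M2]; (10) [P1, G7, U => R]. ⇒ new: B7, M41, D, W4, M2, R.
[2] (3) [D, Q2 => J2]; (6) [W4, V2 => K]; (12) [M2, C6 => T]. ⇒ new: J2, K, T.
[3] (11) [K, R, T => E9]. ⇒ new: E9.
[4] (13) [E9 => A]. ⇒ new: A.
A first appears in round 4.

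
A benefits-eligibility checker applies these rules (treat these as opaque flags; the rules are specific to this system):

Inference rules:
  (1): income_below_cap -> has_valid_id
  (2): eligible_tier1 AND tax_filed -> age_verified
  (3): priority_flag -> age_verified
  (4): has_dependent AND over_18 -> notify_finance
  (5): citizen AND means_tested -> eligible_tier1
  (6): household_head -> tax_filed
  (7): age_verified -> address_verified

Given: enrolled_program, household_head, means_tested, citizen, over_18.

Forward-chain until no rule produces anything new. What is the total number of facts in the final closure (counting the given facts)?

[1] (5) [citizen AND means_tested -> eligible_tier1]; (6) [household_head -> tax_filed]. ⇒ new: eligible_tier1, tax_filed.
[2] (2) [eligible_tier1 AND tax_filed -> age_verified]. ⇒ new: age_verified.
[3] (7) [age_verified -> address_verified]. ⇒ new: address_verified.
Closure: {address_verified, age_verified, citizen, eligible_tier1, enrolled_program, household_head, means_tested, over_18, tax_filed} — 9 facts.

9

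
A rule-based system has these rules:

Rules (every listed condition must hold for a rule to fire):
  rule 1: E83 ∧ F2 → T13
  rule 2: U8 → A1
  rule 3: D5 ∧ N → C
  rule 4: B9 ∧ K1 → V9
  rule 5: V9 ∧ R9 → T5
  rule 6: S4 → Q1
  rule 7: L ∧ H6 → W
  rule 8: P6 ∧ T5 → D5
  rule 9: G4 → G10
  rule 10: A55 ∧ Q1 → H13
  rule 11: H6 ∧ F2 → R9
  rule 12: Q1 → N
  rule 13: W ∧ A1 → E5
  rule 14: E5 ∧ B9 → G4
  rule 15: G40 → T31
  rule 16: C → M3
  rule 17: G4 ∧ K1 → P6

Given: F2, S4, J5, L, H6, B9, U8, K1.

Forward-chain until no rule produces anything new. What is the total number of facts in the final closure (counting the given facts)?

Round 1: rule 2 [U8 → A1]; rule 4 [B9 ∧ K1 → V9]; rule 6 [S4 → Q1]; rule 7 [L ∧ H6 → W]; rule 11 [H6 ∧ F2 → R9]. New: A1, V9, Q1, W, R9.
Round 2: rule 5 [V9 ∧ R9 → T5]; rule 12 [Q1 → N]; rule 13 [W ∧ A1 → E5]. New: T5, N, E5.
Round 3: rule 14 [E5 ∧ B9 → G4]. New: G4.
Round 4: rule 9 [G4 → G10]; rule 17 [G4 ∧ K1 → P6]. New: G10, P6.
Round 5: rule 8 [P6 ∧ T5 → D5]. New: D5.
Round 6: rule 3 [D5 ∧ N → C]. New: C.
Round 7: rule 16 [C → M3]. New: M3.
Closure: {A1, B9, C, D5, E5, F2, G10, G4, H6, J5, K1, L, M3, N, P6, Q1, R9, S4, T5, U8, V9, W} — 22 facts.

22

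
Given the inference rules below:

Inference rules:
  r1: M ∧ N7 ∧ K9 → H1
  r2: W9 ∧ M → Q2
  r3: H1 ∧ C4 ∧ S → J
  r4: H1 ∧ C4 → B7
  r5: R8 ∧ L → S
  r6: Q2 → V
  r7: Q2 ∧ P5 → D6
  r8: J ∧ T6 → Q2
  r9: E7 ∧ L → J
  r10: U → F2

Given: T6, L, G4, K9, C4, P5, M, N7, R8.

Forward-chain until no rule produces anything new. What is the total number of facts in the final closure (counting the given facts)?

16

[1] r1 [M ∧ N7 ∧ K9 → H1]; r5 [R8 ∧ L → S]. ⇒ new: H1, S.
[2] r3 [H1 ∧ C4 ∧ S → J]; r4 [H1 ∧ C4 → B7]. ⇒ new: J, B7.
[3] r8 [J ∧ T6 → Q2]. ⇒ new: Q2.
[4] r6 [Q2 → V]; r7 [Q2 ∧ P5 → D6]. ⇒ new: V, D6.
Closure: {B7, C4, D6, G4, H1, J, K9, L, M, N7, P5, Q2, R8, S, T6, V} — 16 facts.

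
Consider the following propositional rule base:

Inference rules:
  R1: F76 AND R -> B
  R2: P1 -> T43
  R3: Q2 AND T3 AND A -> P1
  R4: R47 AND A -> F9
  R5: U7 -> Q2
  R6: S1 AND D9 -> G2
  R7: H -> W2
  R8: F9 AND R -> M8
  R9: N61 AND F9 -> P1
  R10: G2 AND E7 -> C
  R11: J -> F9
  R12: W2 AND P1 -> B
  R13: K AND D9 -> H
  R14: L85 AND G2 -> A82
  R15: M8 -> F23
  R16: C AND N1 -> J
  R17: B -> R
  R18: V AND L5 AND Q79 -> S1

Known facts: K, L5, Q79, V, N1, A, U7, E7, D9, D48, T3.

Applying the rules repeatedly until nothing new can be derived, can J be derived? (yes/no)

Round 1 — R5, R13, R18, derive Q2, H, S1.
Round 2 — R3, R6, R7, derive P1, G2, W2.
Round 3 — R2, R10, R12, derive T43, C, B.
Round 4 — R16, R17, derive J, R.
Round 5 — R11, derive F9.
Round 6 — R8, derive M8.
Round 7 — R15, derive F23.
J appears in round 4, so it is derivable.

yes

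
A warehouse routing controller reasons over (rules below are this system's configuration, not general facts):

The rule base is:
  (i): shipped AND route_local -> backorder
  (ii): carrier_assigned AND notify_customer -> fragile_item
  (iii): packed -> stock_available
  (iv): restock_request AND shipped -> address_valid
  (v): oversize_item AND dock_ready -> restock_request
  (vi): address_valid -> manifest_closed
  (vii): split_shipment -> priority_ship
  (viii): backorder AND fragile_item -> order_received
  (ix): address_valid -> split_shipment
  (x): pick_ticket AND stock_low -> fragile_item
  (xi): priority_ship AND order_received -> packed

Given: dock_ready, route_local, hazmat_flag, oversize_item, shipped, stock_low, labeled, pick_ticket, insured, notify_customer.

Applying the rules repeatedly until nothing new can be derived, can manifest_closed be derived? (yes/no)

yes

[1] (i) [shipped AND route_local -> backorder]; (v) [oversize_item AND dock_ready -> restock_request]; (x) [pick_ticket AND stock_low -> fragile_item]. ⇒ new: backorder, restock_request, fragile_item.
[2] (iv) [restock_request AND shipped -> address_valid]; (viii) [backorder AND fragile_item -> order_received]. ⇒ new: address_valid, order_received.
[3] (vi) [address_valid -> manifest_closed]; (ix) [address_valid -> split_shipment]. ⇒ new: manifest_closed, split_shipment.
[4] (vii) [split_shipment -> priority_ship]. ⇒ new: priority_ship.
[5] (xi) [priority_ship AND order_received -> packed]. ⇒ new: packed.
[6] (iii) [packed -> stock_available]. ⇒ new: stock_available.
manifest_closed appears in round 3, so it is derivable.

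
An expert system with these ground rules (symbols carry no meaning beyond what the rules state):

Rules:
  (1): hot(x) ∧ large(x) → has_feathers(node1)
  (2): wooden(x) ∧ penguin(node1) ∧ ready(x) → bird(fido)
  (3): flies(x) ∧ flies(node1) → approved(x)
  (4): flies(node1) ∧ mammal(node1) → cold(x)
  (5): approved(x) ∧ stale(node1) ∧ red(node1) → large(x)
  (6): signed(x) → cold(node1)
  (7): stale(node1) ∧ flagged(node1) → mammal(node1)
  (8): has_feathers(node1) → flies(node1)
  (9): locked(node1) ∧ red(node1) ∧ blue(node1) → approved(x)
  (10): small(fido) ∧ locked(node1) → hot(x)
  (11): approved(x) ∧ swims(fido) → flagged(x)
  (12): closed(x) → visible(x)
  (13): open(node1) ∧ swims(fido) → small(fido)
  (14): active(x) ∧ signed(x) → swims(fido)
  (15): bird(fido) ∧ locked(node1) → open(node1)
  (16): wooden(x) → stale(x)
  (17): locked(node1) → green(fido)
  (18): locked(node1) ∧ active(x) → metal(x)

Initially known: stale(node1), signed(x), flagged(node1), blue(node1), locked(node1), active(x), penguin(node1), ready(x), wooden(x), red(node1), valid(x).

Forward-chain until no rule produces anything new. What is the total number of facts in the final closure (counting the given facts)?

Round 1: (2) [wooden(x) ∧ penguin(node1) ∧ ready(x) → bird(fido)]; (6) [signed(x) → cold(node1)]; (7) [stale(node1) ∧ flagged(node1) → mammal(node1)]; (9) [locked(node1) ∧ red(node1) ∧ blue(node1) → approved(x)]; (14) [active(x) ∧ signed(x) → swims(fido)]; (16) [wooden(x) → stale(x)]; (17) [locked(node1) → green(fido)]; (18) [locked(node1) ∧ active(x) → metal(x)]. Adds bird(fido), cold(node1), mammal(node1), approved(x), swims(fido), stale(x), green(fido), metal(x).
Round 2: (5) [approved(x) ∧ stale(node1) ∧ red(node1) → large(x)]; (11) [approved(x) ∧ swims(fido) → flagged(x)]; (15) [bird(fido) ∧ locked(node1) → open(node1)]. Adds large(x), flagged(x), open(node1).
Round 3: (13) [open(node1) ∧ swims(fido) → small(fido)]. Adds small(fido).
Round 4: (10) [small(fido) ∧ locked(node1) → hot(x)]. Adds hot(x).
Round 5: (1) [hot(x) ∧ large(x) → has_feathers(node1)]. Adds has_feathers(node1).
Round 6: (8) [has_feathers(node1) → flies(node1)]. Adds flies(node1).
Round 7: (4) [flies(node1) ∧ mammal(node1) → cold(x)]. Adds cold(x).
Closure: {active(x), approved(x), bird(fido), blue(node1), cold(node1), cold(x), flagged(node1), flagged(x), flies(node1), green(fido), has_feathers(node1), hot(x), large(x), locked(node1), mammal(node1), metal(x), open(node1), penguin(node1), ready(x), red(node1), signed(x), small(fido), stale(node1), stale(x), swims(fido), valid(x), wooden(x)} — 27 facts.

27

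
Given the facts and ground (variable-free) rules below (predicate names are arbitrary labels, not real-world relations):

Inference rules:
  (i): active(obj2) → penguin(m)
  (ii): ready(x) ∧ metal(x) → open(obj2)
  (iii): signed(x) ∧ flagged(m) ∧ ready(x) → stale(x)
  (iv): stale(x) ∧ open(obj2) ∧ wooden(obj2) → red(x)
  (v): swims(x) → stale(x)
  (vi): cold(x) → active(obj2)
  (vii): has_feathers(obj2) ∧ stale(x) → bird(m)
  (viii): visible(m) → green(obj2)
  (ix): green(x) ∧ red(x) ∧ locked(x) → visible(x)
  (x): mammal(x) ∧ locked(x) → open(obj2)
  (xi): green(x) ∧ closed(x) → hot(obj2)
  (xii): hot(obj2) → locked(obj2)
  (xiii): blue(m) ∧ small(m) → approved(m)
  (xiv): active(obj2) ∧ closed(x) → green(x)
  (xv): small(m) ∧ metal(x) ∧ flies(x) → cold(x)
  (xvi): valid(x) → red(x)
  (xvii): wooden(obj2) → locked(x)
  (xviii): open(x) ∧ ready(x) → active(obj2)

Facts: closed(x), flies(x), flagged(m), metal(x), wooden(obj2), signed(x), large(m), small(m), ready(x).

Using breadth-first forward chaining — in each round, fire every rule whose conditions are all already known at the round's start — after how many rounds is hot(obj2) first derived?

4

Round 1: (ii) [ready(x) ∧ metal(x) → open(obj2)]; (iii) [signed(x) ∧ flagged(m) ∧ ready(x) → stale(x)]; (xv) [small(m) ∧ metal(x) ∧ flies(x) → cold(x)]; (xvii) [wooden(obj2) → locked(x)]. Adds open(obj2), stale(x), cold(x), locked(x).
Round 2: (iv) [stale(x) ∧ open(obj2) ∧ wooden(obj2) → red(x)]; (vi) [cold(x) → active(obj2)]. Adds red(x), active(obj2).
Round 3: (i) [active(obj2) → penguin(m)]; (xiv) [active(obj2) ∧ closed(x) → green(x)]. Adds penguin(m), green(x).
Round 4: (ix) [green(x) ∧ red(x) ∧ locked(x) → visible(x)]; (xi) [green(x) ∧ closed(x) → hot(obj2)]. Adds visible(x), hot(obj2).
hot(obj2) first appears in round 4.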